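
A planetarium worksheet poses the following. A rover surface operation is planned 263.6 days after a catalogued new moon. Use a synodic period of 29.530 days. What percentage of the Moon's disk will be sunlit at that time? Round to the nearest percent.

5%

263.6 d spans 8 complete synodic months (8 × 29.530 = 236.24 d) plus 27.36 d.
The Moon has covered 27.36/29.530 of its cycle, so θ ≈ 360° × 27.36/29.530 = 333.5°.
Illuminated fraction = (1 − cos 333.5°)/2 = (1 − 0.895)/2 ≈ 0.052, so 5%.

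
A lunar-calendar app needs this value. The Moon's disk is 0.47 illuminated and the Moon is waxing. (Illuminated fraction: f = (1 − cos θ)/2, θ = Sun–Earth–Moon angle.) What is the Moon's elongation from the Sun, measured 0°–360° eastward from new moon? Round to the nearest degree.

From f = (1 − cos θ)/2: cos θ = 1 − 2×0.47 = 0.060; arccos → 86.6°.
Before full moon the principal value applies: θ = 86.6°.

87°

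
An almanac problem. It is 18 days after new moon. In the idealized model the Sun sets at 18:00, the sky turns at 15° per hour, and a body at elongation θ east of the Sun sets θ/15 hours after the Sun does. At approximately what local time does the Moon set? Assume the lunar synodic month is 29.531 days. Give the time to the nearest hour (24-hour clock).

Elongation θ = 360° × 18/29.531 ≈ 219.4°.
The Moon trails the Sun by θ/15 = 219.4/15 ≈ 14.63 hours.
18:00 + 14.63 h ≈ 08:38 → 09:00 to the nearest hour.

09:00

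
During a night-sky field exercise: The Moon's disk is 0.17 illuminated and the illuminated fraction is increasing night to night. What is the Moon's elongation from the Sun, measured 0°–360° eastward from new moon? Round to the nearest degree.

From f = (1 − cos θ)/2: cos θ = 1 − 2×0.17 = 0.660; arccos → 48.7°.
Before full moon the principal value applies: θ = 48.7°.

49°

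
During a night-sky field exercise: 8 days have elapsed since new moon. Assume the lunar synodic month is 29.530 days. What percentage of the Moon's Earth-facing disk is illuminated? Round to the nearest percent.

Elongation θ = 360° × 8/29.530 ≈ 97.5°.
With cos θ = (-0.131), the lit fraction is (1 − (-0.131))/2 ≈ 0.566, so 57%.

57%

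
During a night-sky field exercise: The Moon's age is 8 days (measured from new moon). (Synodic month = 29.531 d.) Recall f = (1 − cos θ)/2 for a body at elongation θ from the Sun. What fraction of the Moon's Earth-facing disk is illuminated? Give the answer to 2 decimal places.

0.57

The Moon has covered 8/29.531 of its cycle, so θ ≈ 360° × 8/29.531 = 97.5°.
cos 97.5° = (-0.131), so f = (1 − (-0.131))/2 = 0.565.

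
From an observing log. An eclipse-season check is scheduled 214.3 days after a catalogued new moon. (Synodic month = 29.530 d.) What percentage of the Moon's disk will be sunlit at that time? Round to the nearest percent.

214.3/29.530 = 7.257 lunations, so 7 complete cycles and 7.59 d into the next.
Elongation θ = 360° × 7.59/29.530 ≈ 92.5°.
Illuminated fraction = (1 − cos 92.5°)/2 = (1 − (-0.044))/2 ≈ 0.522, so 52%.

52%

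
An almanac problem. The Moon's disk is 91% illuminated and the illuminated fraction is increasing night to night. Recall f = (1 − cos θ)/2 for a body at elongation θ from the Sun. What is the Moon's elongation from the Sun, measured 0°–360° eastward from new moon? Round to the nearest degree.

cos θ = 1 − 2f = -0.820, giving a principal value of 145.1°.
The Moon is waxing (0°–180°), so θ = 145.1° directly.

145°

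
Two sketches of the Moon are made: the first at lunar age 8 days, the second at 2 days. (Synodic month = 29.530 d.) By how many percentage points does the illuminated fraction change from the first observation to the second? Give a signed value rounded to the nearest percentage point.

First observation: θ = 360°·8/29.530 = 97.5°, so f = 0.566.
Second observation: θ = 24.4°, f = 0.045.
Δf = 0.045 − 0.566 = -0.521, i.e. -52 pp.

-52 pp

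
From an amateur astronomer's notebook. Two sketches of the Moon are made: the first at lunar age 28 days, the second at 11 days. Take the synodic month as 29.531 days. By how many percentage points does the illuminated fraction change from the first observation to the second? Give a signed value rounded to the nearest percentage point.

+82 percentage points

First observation: θ = 360°·28/29.531 = 341.3°, so f = 0.026.
Second observation: θ = 134.1°, f = 0.848.
Δf = 0.848 − 0.026 = +0.822, i.e. +82 pp.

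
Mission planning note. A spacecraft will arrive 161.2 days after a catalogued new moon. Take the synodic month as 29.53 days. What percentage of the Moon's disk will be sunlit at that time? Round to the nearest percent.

98%

161.2 d spans 5 complete synodic months (5 × 29.53 = 147.65 d) plus 13.55 d.
Elongation θ = 360° × 13.55/29.53 ≈ 165.2°.
cos 165.2° = (-0.967), so f = (1 − (-0.967))/2 = 0.983, so 98%.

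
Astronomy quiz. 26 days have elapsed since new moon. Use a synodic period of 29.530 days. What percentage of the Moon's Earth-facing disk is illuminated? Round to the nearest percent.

The Moon has covered 26/29.530 of its cycle, so θ ≈ 360° × 26/29.530 = 317.0°.
cos 317.0° = 0.731, so f = (1 − 0.731)/2 = 0.135, so 13%.

13%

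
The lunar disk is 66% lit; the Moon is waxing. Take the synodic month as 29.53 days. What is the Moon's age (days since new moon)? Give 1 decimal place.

8.9 days

From f = (1 − cos θ)/2: cos θ = 1 − 2×0.66 = -0.320; arccos → 108.7°.
Waxing ⇒ before full, so θ = 108.7°.
That fraction of the synodic month is 108.7/360 × 29.53 d ≈ 8.91 d.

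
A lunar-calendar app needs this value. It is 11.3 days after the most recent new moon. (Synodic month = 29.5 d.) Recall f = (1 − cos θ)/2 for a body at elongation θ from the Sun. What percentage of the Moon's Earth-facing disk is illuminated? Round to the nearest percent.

87%

Phase angle: θ = 360°·(11.3 d)/(29.5 d) = 137.9°.
cos 137.9° = (-0.742), so f = (1 − (-0.742))/2 = 0.871, so 87%.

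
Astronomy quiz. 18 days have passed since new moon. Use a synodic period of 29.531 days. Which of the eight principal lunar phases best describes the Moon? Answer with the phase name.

waning gibbous

θ ≈ 360° × 18/29.531 = 219°, which falls in the waning gibbous sector.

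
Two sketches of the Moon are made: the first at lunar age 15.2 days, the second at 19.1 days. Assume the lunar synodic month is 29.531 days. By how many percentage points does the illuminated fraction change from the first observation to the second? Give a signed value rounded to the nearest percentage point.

-20 percentage points

θ₁ = 360° × 15.2/29.531 = 185.3°, f₁ = (1 − cos θ₁)/2 = 0.998.
θ₂ = 360° × 19.1/29.531 = 232.8°, f₂ = (1 − cos θ₂)/2 = 0.802.
Change = f₂ − f₁ = -0.196 → -20 percentage points.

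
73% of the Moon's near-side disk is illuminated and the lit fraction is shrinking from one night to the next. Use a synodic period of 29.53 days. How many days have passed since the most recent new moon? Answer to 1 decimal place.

From f = (1 − cos θ)/2: cos θ = 1 − 2×0.73 = -0.460; arccos → 117.4°.
Waning ⇒ past full, so θ = 360° − 117.4° = 242.6°.
At 360°/29.53 d per day, 242.6° corresponds to 19.90 days.

19.9 days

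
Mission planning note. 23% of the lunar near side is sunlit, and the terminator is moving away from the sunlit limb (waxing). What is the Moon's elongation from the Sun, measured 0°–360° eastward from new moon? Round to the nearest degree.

From f = (1 − cos θ)/2: cos θ = 1 − 2×0.23 = 0.540; arccos → 57.3°.
The Moon is waxing (0°–180°), so θ = 57.3° directly.

57°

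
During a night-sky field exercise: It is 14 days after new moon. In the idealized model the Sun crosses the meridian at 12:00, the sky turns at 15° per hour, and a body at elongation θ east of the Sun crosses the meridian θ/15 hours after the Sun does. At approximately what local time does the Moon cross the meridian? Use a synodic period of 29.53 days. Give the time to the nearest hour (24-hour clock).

The Moon has covered 14/29.53 of its cycle, so θ ≈ 360° × 14/29.53 = 170.7°.
The Moon trails the Sun by θ/15 = 170.7/15 ≈ 11.38 hours.
12:00 + 11.38 h ≈ 23:23 → 23:00 to the nearest hour.

23:00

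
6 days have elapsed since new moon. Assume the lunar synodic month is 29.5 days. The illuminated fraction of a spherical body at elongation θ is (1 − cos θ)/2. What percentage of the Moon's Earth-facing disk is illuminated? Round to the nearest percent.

The Moon has covered 6/29.5 of its cycle, so θ ≈ 360° × 6/29.5 = 73.2°.
cos 73.2° = 0.289, so f = (1 − 0.289)/2 = 0.356, so 36%.

36%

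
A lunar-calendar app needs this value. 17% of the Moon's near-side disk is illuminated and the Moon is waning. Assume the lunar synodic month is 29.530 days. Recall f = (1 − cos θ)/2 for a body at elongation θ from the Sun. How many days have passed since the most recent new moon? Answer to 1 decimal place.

From f = (1 − cos θ)/2: cos θ = 1 − 2×0.17 = 0.660; arccos → 48.7°.
Since the Moon is past full (waning), take the reflex angle: θ = 360° − 48.7° = 311.3°.
At 360°/29.530 d per day, 311.3° corresponds to 25.54 days.

25.5 days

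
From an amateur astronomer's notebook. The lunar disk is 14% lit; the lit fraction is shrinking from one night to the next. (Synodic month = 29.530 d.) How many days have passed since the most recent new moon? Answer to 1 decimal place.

25.9 days

From f = (1 − cos θ)/2: cos θ = 1 − 2×0.14 = 0.720; arccos → 43.9°.
A waning Moon lies in 180°–360°, so θ = 360° − 43.9° = 316.1°.
At 360°/29.530 d per day, 316.1° corresponds to 25.93 days.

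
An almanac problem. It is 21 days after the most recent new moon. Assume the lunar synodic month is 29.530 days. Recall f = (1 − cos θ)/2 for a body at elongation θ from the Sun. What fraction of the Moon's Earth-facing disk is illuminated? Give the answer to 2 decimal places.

0.62

Phase angle: θ = 360°·(21 d)/(29.530 d) = 256.0°.
Illuminated fraction = (1 − cos 256.0°)/2 = (1 − (-0.242))/2 ≈ 0.621.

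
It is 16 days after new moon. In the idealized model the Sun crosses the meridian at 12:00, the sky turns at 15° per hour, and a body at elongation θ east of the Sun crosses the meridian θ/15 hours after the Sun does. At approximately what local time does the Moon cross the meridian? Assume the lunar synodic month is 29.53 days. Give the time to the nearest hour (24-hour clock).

The Moon has covered 16/29.53 of its cycle, so θ ≈ 360° × 16/29.53 = 195.1°.
At 15° of sky rotation per hour, 195.1° corresponds to a 13.00 h lag.
12:00 + 13.00 h ≈ 01:00 → 01:00 to the nearest hour.

01:00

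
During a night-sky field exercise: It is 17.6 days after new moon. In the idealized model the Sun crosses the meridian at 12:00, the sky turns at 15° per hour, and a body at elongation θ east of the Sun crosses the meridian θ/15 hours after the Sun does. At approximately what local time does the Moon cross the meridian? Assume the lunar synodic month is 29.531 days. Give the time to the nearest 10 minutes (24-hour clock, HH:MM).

02:20

The Moon has covered 17.6/29.531 of its cycle, so θ ≈ 360° × 17.6/29.531 = 214.6°.
At 15° of sky rotation per hour, 214.6° corresponds to a 14.30 h lag.
12:00 + 14.304 h ≈ 02:18 → 02:20 to the nearest ten minutes.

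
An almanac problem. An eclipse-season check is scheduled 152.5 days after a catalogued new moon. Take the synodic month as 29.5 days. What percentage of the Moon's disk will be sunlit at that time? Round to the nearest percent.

152.5/29.5 = 5.169 lunations, so 5 complete cycles and 5.00 d into the next.
Elongation θ = 360° × 5.00/29.5 ≈ 61.0°.
With cos θ = 0.485, the lit fraction is (1 − 0.485)/2 ≈ 0.258, so 26%.

26%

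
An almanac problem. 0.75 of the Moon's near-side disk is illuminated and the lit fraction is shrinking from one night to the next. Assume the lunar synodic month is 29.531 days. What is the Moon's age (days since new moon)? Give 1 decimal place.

From f = (1 − cos θ)/2: cos θ = 1 − 2×0.75 = -0.500; arccos → 120.0°.
Waning ⇒ past full, so θ = 360° − 120.0° = 240.0°.
Age = 29.531 × 240.0°/360° ≈ 19.69 days.

19.7 days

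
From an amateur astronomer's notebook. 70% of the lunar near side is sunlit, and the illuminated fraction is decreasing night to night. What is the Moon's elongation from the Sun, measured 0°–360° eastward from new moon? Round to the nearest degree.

From f = (1 − cos θ)/2: cos θ = 1 − 2×0.70 = -0.400; arccos → 113.6°.
A waning Moon lies in 180°–360°, so θ = 360° − 113.6° = 246.4°.

246°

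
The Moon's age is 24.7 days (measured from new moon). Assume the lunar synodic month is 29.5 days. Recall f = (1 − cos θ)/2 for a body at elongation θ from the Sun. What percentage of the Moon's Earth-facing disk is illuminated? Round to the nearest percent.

24%

Phase angle: θ = 360°·(24.7 d)/(29.5 d) = 301.4°.
With cos θ = 0.521, the lit fraction is (1 − 0.521)/2 ≈ 0.239, so 24%.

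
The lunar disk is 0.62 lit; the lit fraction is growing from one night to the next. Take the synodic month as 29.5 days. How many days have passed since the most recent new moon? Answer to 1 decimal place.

8.5 days

Invert f = (1 − cos θ)/2 to get cos θ = 1 − 2(0.62) = -0.240, hence θ₀ = arccos -0.240 = 103.9°.
The Moon is waxing (0°–180°), so θ = 103.9° directly.
That fraction of the synodic month is 103.9/360 × 29.5 d ≈ 8.51 d.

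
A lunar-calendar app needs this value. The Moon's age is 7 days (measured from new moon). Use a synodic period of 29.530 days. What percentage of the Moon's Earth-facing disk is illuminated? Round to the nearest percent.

Elongation θ = 360° × 7/29.530 ≈ 85.3°.
Illuminated fraction = (1 − cos 85.3°)/2 = (1 − 0.081)/2 ≈ 0.459, so 46%.

46%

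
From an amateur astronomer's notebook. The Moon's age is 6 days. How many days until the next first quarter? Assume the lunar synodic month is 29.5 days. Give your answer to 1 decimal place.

1.4 days

First quarter is 0.25 of the way through the cycle: age 0.25 × 29.5 = 7.375 d.
So 1.375 days remain (7.375 − 6).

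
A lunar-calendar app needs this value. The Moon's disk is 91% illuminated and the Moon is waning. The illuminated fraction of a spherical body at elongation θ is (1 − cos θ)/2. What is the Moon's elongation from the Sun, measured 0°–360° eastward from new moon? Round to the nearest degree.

cos θ = 1 − 2f = -0.820, giving a principal value of 145.1°.
A waning Moon lies in 180°–360°, so θ = 360° − 145.1° = 214.9°.

215°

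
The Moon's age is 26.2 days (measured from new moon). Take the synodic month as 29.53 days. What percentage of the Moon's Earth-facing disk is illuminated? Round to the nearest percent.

Phase angle: θ = 360°·(26.2 d)/(29.53 d) = 319.4°.
With cos θ = 0.759, the lit fraction is (1 − 0.759)/2 ≈ 0.120, so 12%.

12%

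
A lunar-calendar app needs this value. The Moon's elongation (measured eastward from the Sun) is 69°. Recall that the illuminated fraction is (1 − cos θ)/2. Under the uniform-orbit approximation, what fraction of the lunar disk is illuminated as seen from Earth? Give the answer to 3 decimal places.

0.321

Half-versine of 69°: (1 − 0.358)/2 = 0.321.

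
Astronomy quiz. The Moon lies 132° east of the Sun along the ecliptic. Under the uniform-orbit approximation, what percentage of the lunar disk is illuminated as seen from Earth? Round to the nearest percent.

Half-versine of 132°: (1 − (-0.669))/2 = 0.835, i.e. 83%.

83%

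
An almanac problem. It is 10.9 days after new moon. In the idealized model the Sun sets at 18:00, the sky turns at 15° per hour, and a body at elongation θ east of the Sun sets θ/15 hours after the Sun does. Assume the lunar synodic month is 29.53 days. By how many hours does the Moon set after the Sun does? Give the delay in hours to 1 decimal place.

8.9 h

Elongation θ = 360° × 10.9/29.53 ≈ 132.9°.
Delay after the Sun = 132.9° / (15°/h) ≈ 8.86 h.
So the Moon sets 8.86 h after the Sun.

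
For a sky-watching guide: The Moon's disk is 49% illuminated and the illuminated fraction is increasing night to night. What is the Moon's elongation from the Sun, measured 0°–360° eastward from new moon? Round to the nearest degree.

89°

From f = (1 − cos θ)/2: cos θ = 1 − 2×0.49 = 0.020; arccos → 88.9°.
Waxing ⇒ before full, so θ = 88.9°.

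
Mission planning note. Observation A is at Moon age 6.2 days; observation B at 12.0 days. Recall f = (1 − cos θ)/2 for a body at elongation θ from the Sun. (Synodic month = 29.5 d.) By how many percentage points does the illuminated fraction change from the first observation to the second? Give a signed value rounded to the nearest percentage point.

First observation: θ = 360°·6.2/29.5 = 75.7°, so f = 0.376.
Second observation: θ = 146.4°, f = 0.917.
Δf = 0.917 − 0.376 = +0.540, i.e. +54 pp.

+54 percentage points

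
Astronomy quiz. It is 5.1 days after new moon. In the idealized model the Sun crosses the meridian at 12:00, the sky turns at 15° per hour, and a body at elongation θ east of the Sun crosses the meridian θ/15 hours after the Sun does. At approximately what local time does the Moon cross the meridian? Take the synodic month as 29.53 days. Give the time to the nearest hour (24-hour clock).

Phase angle: θ = 360°·(5.1 d)/(29.53 d) = 62.2°.
Delay after the Sun = 62.2° / (15°/h) ≈ 4.14 h.
12:00 + 4.14 h ≈ 16:09 → 16:00 to the nearest hour.

16:00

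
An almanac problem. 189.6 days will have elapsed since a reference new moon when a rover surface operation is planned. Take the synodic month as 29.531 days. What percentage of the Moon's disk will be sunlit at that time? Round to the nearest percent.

Reduce mod P: 189.6 − 6×29.531 = 12.41 d into the current lunation.
Elongation θ = 360° × 12.41/29.531 ≈ 151.3°.
With cos θ = (-0.877), the lit fraction is (1 − (-0.877))/2 ≈ 0.939, so 94%.

94%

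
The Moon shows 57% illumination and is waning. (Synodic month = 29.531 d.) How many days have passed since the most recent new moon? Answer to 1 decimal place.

cos θ = 1 − 2f = -0.140, giving a principal value of 98.0°.
Waning ⇒ past full, so θ = 360° − 98.0° = 262.0°.
At 360°/29.531 d per day, 262.0° corresponds to 21.49 days.

21.5 days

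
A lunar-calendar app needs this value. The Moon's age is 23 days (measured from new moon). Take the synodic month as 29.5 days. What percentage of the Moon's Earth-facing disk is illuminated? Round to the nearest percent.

Phase angle: θ = 360°·(23 d)/(29.5 d) = 280.7°.
Illuminated fraction = (1 − cos 280.7°)/2 = (1 − 0.185)/2 ≈ 0.407, so 41%.

41%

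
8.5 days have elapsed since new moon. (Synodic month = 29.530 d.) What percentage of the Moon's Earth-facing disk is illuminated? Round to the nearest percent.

Phase angle: θ = 360°·(8.5 d)/(29.530 d) = 103.6°.
Illuminated fraction = (1 − cos 103.6°)/2 = (1 − (-0.236))/2 ≈ 0.618, so 62%.

62%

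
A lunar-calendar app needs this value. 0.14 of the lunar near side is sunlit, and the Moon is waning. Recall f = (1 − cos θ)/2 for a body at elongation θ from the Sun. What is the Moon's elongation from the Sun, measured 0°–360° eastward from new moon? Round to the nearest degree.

316°

cos θ = 1 − 2f = 0.720, giving a principal value of 43.9°.
Since the Moon is past full (waning), take the reflex angle: θ = 360° − 43.9° = 316.1°.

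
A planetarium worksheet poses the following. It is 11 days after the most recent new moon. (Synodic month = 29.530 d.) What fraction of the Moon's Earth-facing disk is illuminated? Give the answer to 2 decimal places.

The Moon has covered 11/29.530 of its cycle, so θ ≈ 360° × 11/29.530 = 134.1°.
With cos θ = (-0.696), the lit fraction is (1 − (-0.696))/2 ≈ 0.848.

0.85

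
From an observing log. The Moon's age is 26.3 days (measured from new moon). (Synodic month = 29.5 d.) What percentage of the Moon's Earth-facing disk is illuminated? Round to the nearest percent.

11%

The Moon has covered 26.3/29.5 of its cycle, so θ ≈ 360° × 26.3/29.5 = 320.9°.
cos 320.9° = 0.777, so f = (1 − 0.777)/2 = 0.112, so 11%.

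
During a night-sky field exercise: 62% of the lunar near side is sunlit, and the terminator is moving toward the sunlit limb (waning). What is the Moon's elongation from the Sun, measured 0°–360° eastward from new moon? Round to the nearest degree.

Invert f = (1 − cos θ)/2 to get cos θ = 1 − 2(0.62) = -0.240, hence θ₀ = arccos -0.240 = 103.9°.
Waning ⇒ past full, so θ = 360° − 103.9° = 256.1°.

256°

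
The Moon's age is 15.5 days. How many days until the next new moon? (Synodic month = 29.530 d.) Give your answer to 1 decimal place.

14.0 days

The next new moon completes the synodic month: 29.530 − 15.5 = 14.030 days.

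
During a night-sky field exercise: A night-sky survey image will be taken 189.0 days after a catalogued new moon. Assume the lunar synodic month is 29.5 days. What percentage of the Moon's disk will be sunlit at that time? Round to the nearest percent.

92%

189.0/29.5 = 6.407 lunations, so 6 complete cycles and 12.00 d into the next.
Elongation θ = 360° × 12.00/29.5 ≈ 146.4°.
Illuminated fraction = (1 − cos 146.4°)/2 = (1 − (-0.833))/2 ≈ 0.917, so 92%.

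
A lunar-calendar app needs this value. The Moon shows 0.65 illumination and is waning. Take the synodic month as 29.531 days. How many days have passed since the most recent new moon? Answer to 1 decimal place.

cos θ = 1 − 2f = -0.300, giving a principal value of 107.5°.
Since the Moon is past full (waning), take the reflex angle: θ = 360° − 107.5° = 252.5°.
At 360°/29.531 d per day, 252.5° corresponds to 20.72 days.

20.7 days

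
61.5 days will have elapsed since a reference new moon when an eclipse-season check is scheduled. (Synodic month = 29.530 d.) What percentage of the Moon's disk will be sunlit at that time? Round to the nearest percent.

61.5/29.530 = 2.083 lunations, so 2 complete cycles and 2.44 d into the next.
Elongation θ = 360° × 2.44/29.530 ≈ 29.7°.
Illuminated fraction = (1 − cos 29.7°)/2 = (1 − 0.868)/2 ≈ 0.066, so 7%.

7%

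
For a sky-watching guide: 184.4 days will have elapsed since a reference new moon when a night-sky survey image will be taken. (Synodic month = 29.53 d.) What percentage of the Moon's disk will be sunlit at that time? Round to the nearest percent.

184.4 d spans 6 complete synodic months (6 × 29.53 = 177.18 d) plus 7.22 d.
Elongation θ = 360° × 7.22/29.53 ≈ 88.0°.
cos 88.0° = 0.035, so f = (1 − 0.035)/2 = 0.483, so 48%.

48%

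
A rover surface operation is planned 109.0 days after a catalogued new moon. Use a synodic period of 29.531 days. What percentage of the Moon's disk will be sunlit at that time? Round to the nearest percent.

68%

109.0 d spans 3 complete synodic months (3 × 29.531 = 88.59 d) plus 20.41 d.
The Moon has covered 20.41/29.531 of its cycle, so θ ≈ 360° × 20.41/29.531 = 248.8°.
cos 248.8° = (-0.362), so f = (1 − (-0.362))/2 = 0.681, so 68%.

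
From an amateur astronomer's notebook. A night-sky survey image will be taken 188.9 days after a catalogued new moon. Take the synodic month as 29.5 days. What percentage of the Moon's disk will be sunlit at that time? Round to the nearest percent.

91%

Reduce mod P: 188.9 − 6×29.5 = 11.90 d into the current lunation.
Elongation θ = 360° × 11.90/29.5 ≈ 145.2°.
Illuminated fraction = (1 − cos 145.2°)/2 = (1 − (-0.821))/2 ≈ 0.911, so 91%.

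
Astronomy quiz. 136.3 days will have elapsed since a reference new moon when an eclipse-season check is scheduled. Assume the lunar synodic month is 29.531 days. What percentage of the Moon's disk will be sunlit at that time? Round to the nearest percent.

87%

136.3/29.531 = 4.615 lunations, so 4 complete cycles and 18.18 d into the next.
Phase angle: θ = 360°·(18.18 d)/(29.531 d) = 221.6°.
Illuminated fraction = (1 − cos 221.6°)/2 = (1 − (-0.748))/2 ≈ 0.874, so 87%.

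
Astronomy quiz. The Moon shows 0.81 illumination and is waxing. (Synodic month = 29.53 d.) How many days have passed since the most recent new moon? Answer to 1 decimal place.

cos θ = 1 − 2f = -0.620, giving a principal value of 128.3°.
The Moon is waxing (0°–180°), so θ = 128.3° directly.
Age = 29.53 × 128.3°/360° ≈ 10.53 days.

10.5 days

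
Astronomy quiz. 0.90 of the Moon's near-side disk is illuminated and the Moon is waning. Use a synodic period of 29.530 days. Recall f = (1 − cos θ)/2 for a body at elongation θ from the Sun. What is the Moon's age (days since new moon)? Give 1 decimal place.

17.8 days

Invert f = (1 − cos θ)/2 to get cos θ = 1 − 2(0.90) = -0.800, hence θ₀ = arccos -0.800 = 143.1°.
Waning ⇒ past full, so θ = 360° − 143.1° = 216.9°.
At 360°/29.530 d per day, 216.9° corresponds to 17.79 days.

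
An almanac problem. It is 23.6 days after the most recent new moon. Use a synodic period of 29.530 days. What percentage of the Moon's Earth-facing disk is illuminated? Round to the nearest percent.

Elongation θ = 360° × 23.6/29.530 ≈ 287.7°.
cos 287.7° = 0.304, so f = (1 − 0.304)/2 = 0.348, so 35%.

35%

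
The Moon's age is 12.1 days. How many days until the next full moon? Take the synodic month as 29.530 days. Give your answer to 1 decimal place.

2.7 days

Full moon is 0.5 of the way through the cycle: age 0.5 × 29.530 = 14.765 d.
That is 14.765 − 12.1 = 2.665 days ahead.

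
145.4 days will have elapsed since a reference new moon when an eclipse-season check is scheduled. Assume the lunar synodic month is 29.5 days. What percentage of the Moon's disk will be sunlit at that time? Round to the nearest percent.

5%

145.4 d spans 4 complete synodic months (4 × 29.5 = 118.00 d) plus 27.40 d.
Elongation θ = 360° × 27.40/29.5 ≈ 334.4°.
cos 334.4° = 0.902, so f = (1 − 0.902)/2 = 0.049, so 5%.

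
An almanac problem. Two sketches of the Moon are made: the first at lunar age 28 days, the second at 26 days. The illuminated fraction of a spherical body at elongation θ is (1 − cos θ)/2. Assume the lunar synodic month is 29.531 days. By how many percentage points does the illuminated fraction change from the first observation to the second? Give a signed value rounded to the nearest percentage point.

θ₁ = 360° × 28/29.531 = 341.3°, f₁ = (1 − cos θ₁)/2 = 0.026.
θ₂ = 360° × 26/29.531 = 317.0°, f₂ = (1 − cos θ₂)/2 = 0.135.
Change = f₂ − f₁ = +0.108 → +11 percentage points.

+11 pp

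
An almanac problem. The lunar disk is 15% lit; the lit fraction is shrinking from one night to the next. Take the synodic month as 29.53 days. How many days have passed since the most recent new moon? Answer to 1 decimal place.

cos θ = 1 − 2f = 0.700, giving a principal value of 45.6°.
Since the Moon is past full (waning), take the reflex angle: θ = 360° − 45.6° = 314.4°.
At 360°/29.53 d per day, 314.4° corresponds to 25.79 days.

25.8 days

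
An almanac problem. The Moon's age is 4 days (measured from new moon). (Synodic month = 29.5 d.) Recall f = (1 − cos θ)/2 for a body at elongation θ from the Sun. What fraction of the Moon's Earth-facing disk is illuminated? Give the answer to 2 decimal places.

0.17

The Moon has covered 4/29.5 of its cycle, so θ ≈ 360° × 4/29.5 = 48.8°.
With cos θ = 0.659, the lit fraction is (1 − 0.659)/2 ≈ 0.171.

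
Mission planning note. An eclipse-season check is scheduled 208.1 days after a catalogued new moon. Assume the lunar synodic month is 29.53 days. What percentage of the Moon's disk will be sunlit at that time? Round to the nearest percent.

2%

208.1 d spans 7 complete synodic months (7 × 29.53 = 206.71 d) plus 1.39 d.
Phase angle: θ = 360°·(1.39 d)/(29.53 d) = 16.9°.
With cos θ = 0.957, the lit fraction is (1 − 0.957)/2 ≈ 0.022, so 2%.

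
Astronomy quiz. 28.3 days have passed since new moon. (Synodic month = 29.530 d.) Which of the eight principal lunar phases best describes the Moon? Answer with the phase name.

At 28.3/29.530 of the cycle, θ ≈ 345° — the new moon range.

new moon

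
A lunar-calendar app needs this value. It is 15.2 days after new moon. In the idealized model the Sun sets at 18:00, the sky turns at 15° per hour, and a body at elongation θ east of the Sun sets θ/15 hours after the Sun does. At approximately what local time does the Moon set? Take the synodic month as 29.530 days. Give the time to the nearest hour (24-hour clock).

06:00

Elongation θ = 360° × 15.2/29.530 ≈ 185.3°.
At 15° of sky rotation per hour, 185.3° corresponds to a 12.35 h lag.
18:00 + 12.35 h ≈ 06:21 → 06:00 to the nearest hour.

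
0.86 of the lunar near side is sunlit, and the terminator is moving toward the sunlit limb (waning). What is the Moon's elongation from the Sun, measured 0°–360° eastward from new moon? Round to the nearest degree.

224°

Invert f = (1 − cos θ)/2 to get cos θ = 1 − 2(0.86) = -0.720, hence θ₀ = arccos -0.720 = 136.1°.
Waning ⇒ past full, so θ = 360° − 136.1° = 223.9°.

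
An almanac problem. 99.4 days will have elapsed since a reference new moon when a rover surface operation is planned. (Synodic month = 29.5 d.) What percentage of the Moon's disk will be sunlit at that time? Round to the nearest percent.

84%

99.4/29.5 = 3.369 lunations, so 3 complete cycles and 10.90 d into the next.
Elongation θ = 360° × 10.90/29.5 ≈ 133.0°.
Illuminated fraction = (1 − cos 133.0°)/2 = (1 − (-0.682))/2 ≈ 0.841, so 84%.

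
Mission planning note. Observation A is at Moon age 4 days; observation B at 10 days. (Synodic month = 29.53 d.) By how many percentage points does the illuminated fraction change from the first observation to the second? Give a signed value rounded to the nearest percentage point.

+59 pp

θ₁ = 360° × 4/29.53 = 48.8°, f₁ = (1 − cos θ₁)/2 = 0.170.
θ₂ = 360° × 10/29.53 = 121.9°, f₂ = (1 − cos θ₂)/2 = 0.764.
Change = f₂ − f₁ = +0.594 → +59 percentage points.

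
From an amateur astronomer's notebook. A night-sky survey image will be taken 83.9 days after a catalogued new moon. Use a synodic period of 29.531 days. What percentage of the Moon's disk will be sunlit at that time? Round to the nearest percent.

83.9/29.531 = 2.841 lunations, so 2 complete cycles and 24.84 d into the next.
The Moon has covered 24.84/29.531 of its cycle, so θ ≈ 360° × 24.84/29.531 = 302.8°.
With cos θ = 0.542, the lit fraction is (1 − 0.542)/2 ≈ 0.229, so 23%.

23%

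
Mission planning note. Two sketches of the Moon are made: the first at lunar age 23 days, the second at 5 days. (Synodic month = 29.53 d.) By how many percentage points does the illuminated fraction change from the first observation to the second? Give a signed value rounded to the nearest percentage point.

-15 pp

θ₁ = 360° × 23/29.53 = 280.4°, f₁ = (1 − cos θ₁)/2 = 0.410.
θ₂ = 360° × 5/29.53 = 61.0°, f₂ = (1 − cos θ₂)/2 = 0.257.
Change = f₂ − f₁ = -0.153 → -15 percentage points.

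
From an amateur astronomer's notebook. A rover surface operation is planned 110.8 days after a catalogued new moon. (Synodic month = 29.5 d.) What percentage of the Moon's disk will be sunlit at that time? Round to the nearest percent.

110.8 d spans 3 complete synodic months (3 × 29.5 = 88.50 d) plus 22.30 d.
Phase angle: θ = 360°·(22.30 d)/(29.5 d) = 272.1°.
Illuminated fraction = (1 − cos 272.1°)/2 = (1 − 0.037)/2 ≈ 0.481, so 48%.

48%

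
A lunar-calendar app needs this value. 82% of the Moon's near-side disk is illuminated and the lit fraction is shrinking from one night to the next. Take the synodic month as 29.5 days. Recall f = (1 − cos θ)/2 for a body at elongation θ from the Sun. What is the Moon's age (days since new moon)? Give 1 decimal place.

18.9 days

cos θ = 1 − 2f = -0.640, giving a principal value of 129.8°.
Waning ⇒ past full, so θ = 360° − 129.8° = 230.2°.
Age = 29.5 × 230.2°/360° ≈ 18.86 days.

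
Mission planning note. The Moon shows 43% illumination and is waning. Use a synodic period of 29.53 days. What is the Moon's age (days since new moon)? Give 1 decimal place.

cos θ = 1 − 2f = 0.140, giving a principal value of 82.0°.
A waning Moon lies in 180°–360°, so θ = 360° − 82.0° = 278.0°.
Age = 29.53 × 278.0°/360° ≈ 22.81 days.

22.8 days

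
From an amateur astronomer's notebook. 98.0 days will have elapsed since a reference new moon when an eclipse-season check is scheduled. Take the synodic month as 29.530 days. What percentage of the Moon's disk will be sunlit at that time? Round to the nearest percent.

98.0 d spans 3 complete synodic months (3 × 29.530 = 88.59 d) plus 9.41 d.
Elongation θ = 360° × 9.41/29.530 ≈ 114.7°.
cos 114.7° = (-0.418), so f = (1 − (-0.418))/2 = 0.709, so 71%.

71%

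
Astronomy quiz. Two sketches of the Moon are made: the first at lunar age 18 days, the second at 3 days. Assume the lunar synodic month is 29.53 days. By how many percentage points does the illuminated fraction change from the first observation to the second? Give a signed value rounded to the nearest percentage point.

First observation: θ = 360°·18/29.53 = 219.4°, so f = 0.886.
Second observation: θ = 36.6°, f = 0.098.
Δf = 0.098 − 0.886 = -0.788, i.e. -79 pp.

-79 pp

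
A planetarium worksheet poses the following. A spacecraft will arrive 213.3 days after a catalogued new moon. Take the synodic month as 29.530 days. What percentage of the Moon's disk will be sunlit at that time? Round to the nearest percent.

42%

Reduce mod P: 213.3 − 7×29.530 = 6.59 d into the current lunation.
The Moon has covered 6.59/29.530 of its cycle, so θ ≈ 360° × 6.59/29.530 = 80.3°.
With cos θ = 0.168, the lit fraction is (1 − 0.168)/2 ≈ 0.416, so 42%.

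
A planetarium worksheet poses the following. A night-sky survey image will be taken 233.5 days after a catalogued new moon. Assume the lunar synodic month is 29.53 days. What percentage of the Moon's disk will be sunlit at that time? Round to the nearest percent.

8%

233.5/29.53 = 7.907 lunations, so 7 complete cycles and 26.79 d into the next.
The Moon has covered 26.79/29.53 of its cycle, so θ ≈ 360° × 26.79/29.53 = 326.6°.
With cos θ = 0.835, the lit fraction is (1 − 0.835)/2 ≈ 0.083, so 8%.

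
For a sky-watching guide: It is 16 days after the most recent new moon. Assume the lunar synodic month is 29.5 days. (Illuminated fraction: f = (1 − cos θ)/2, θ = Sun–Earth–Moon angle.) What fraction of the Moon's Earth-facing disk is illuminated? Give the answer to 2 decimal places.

0.98

Elongation θ = 360° × 16/29.5 ≈ 195.3°.
cos 195.3° = (-0.965), so f = (1 − (-0.965))/2 = 0.982.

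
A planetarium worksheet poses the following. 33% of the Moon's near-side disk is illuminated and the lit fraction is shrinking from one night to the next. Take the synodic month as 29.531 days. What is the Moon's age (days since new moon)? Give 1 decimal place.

23.8 days

Invert f = (1 − cos θ)/2 to get cos θ = 1 − 2(0.33) = 0.340, hence θ₀ = arccos 0.340 = 70.1°.
A waning Moon lies in 180°–360°, so θ = 360° − 70.1° = 289.9°.
That fraction of the synodic month is 289.9/360 × 29.531 d ≈ 23.78 d.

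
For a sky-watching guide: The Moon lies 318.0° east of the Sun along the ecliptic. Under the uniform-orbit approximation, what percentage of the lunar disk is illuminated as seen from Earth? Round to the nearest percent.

13%

Half-versine of 318.0°: (1 − 0.743)/2 = 0.128, i.e. 13%.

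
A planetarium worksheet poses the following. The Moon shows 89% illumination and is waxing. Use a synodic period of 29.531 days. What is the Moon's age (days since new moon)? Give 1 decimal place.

11.6 days

Invert f = (1 − cos θ)/2 to get cos θ = 1 − 2(0.89) = -0.780, hence θ₀ = arccos -0.780 = 141.3°.
The Moon is waxing (0°–180°), so θ = 141.3° directly.
That fraction of the synodic month is 141.3/360 × 29.531 d ≈ 11.59 d.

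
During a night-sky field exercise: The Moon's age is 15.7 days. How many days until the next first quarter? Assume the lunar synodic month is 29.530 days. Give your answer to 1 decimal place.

21.2 days

First quarter occurs at elongation 90°, i.e. at age 29.530 × 90/360 = 7.383 d.
This lunation's first quarter (7.383 d) has passed, so add one period: 36.913 − 15.7 = 21.213 days.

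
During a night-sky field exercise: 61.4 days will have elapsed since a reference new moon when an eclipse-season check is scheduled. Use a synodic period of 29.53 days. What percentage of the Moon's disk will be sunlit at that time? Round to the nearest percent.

61.4 d spans 2 complete synodic months (2 × 29.53 = 59.06 d) plus 2.34 d.
The Moon has covered 2.34/29.53 of its cycle, so θ ≈ 360° × 2.34/29.53 = 28.5°.
With cos θ = 0.879, the lit fraction is (1 − 0.879)/2 ≈ 0.061, so 6%.

6%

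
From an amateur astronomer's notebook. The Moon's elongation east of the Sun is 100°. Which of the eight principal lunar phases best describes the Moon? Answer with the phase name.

first quarter

100° lies in the first quarter sector of the 8-phase cycle.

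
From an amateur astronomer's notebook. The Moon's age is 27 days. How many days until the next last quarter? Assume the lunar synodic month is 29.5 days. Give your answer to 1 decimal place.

24.6 days

Last quarter is 0.75 of the way through the cycle: age 0.75 × 29.5 = 22.125 d.
This lunation's last quarter (22.125 d) has passed, so add one period: 51.625 − 27 = 24.625 days.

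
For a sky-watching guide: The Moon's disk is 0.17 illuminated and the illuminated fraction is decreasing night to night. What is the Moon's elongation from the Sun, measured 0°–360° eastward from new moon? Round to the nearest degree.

Invert f = (1 − cos θ)/2 to get cos θ = 1 − 2(0.17) = 0.660, hence θ₀ = arccos 0.660 = 48.7°.
Waning ⇒ past full, so θ = 360° − 48.7° = 311.3°.

311°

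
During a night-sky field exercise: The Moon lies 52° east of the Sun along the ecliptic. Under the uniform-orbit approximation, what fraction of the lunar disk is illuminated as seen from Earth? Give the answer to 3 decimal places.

cos 52° = 0.616, so f = (1 − 0.616)/2 = 0.192.

0.192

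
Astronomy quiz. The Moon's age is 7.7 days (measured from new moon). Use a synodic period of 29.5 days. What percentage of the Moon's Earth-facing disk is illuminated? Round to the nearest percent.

The Moon has covered 7.7/29.5 of its cycle, so θ ≈ 360° × 7.7/29.5 = 94.0°.
cos 94.0° = (-0.069), so f = (1 − (-0.069))/2 = 0.535, so 53%.

53%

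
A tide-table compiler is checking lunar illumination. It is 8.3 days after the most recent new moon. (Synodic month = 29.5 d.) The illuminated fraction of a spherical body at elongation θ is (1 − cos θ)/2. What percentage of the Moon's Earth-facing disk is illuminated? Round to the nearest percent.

Elongation θ = 360° × 8.3/29.5 ≈ 101.3°.
With cos θ = (-0.196), the lit fraction is (1 − (-0.196))/2 ≈ 0.598, so 60%.

60%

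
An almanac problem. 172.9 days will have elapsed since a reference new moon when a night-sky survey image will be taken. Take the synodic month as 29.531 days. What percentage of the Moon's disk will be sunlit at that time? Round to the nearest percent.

172.9 d spans 5 complete synodic months (5 × 29.531 = 147.66 d) plus 25.25 d.
Elongation θ = 360° × 25.25/29.531 ≈ 307.8°.
cos 307.8° = 0.612, so f = (1 − 0.612)/2 = 0.194, so 19%.

19%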